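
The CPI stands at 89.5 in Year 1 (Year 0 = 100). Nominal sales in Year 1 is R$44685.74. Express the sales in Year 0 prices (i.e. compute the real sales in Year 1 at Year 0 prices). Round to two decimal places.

49928.20

Real = Nominal ÷ (Index/100) = 44685.74 ÷ (89.5/100)
     = 44685.74 ÷ 0.895 = 49928.2011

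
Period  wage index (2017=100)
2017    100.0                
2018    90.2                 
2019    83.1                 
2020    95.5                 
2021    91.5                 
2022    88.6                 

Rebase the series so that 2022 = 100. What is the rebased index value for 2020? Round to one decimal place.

Rebased(2020) = 95.5 / 88.6 × 100 = 107.7878

107.8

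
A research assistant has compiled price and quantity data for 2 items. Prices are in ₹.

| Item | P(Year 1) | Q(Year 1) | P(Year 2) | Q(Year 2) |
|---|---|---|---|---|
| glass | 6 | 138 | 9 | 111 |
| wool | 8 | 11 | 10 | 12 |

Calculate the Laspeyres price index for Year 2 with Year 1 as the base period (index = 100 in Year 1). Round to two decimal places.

Laspeyres price index uses base-period quantities as weights.
ΣP(Year 2)·Q(Year 1) = 9×138 + 10×11 = 1242 + 110 = 1352
ΣP(Year 1)·Q(Year 1) = 6×138 + 8×11 = 828 + 88 = 916
Index = 1352 / 916 × 100 = 147.5983

147.60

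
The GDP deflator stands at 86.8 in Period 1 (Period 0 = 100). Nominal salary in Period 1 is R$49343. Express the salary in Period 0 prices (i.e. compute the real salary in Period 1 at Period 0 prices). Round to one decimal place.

56846.8

Real = Nominal ÷ (Index/100) = 49343 ÷ (86.8/100)
     = 49343 ÷ 0.868 = 56846.7742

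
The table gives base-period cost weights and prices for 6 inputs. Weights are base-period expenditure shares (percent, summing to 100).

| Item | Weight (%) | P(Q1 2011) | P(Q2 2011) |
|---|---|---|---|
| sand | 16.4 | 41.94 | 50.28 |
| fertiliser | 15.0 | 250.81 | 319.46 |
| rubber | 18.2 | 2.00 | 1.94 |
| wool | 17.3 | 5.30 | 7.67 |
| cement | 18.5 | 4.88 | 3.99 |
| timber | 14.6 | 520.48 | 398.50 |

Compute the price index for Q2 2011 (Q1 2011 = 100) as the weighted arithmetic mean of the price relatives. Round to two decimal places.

sand: 16.4 × (50.28/41.94) = 16.4 × 1.198856 = 19.6612
fertiliser: 15.0 × (319.46/250.81) = 15.0 × 1.273713 = 19.1057
rubber: 18.2 × (1.94/2.00) = 18.2 × 0.970000 = 17.6540
wool: 17.3 × (7.67/5.30) = 17.3 × 1.447170 = 25.0360
cement: 18.5 × (3.99/4.88) = 18.5 × 0.817623 = 15.1260
timber: 14.6 × (398.50/520.48) = 14.6 × 0.765639 = 11.1783
Index = Σ wᵢ·(p₁ᵢ/p₀ᵢ) = 19.6612 + 19.1057 + 17.6540 + 25.0360 + 15.1260 + 11.1783 = 107.7613

107.76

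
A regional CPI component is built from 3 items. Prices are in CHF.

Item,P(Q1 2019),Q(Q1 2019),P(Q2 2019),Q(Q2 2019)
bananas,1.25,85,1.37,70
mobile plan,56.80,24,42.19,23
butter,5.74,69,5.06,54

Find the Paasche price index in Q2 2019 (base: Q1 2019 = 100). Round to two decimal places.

Paasche price index uses current-period quantities as weights.
ΣP(Q2 2019)·Q(Q2 2019) = 1.37×70 + 42.19×23 + 5.06×54 = 95.9 + 970.37 + 273.24 = 1339.51
ΣP(Q1 2019)·Q(Q2 2019) = 1.25×70 + 56.80×23 + 5.74×54 = 87.5 + 1306.4 + 309.96 = 1703.86
Index = 1339.51 / 1703.86 × 100 = 78.6162

78.62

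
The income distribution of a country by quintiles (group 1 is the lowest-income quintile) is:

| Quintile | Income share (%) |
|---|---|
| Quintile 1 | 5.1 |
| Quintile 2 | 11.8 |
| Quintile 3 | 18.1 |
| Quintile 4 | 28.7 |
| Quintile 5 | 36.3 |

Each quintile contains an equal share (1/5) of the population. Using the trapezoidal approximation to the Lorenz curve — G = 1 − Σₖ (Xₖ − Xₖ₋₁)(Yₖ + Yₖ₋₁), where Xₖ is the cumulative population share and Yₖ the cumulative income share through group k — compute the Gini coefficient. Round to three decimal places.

0.317

Cumulative income shares Yₖ: 0.0510, 0.1690, 0.3500, 0.6370, 1.0000
Σ (Xₖ−Xₖ₋₁)(Yₖ+Yₖ₋₁) = (1/5)(0.0510+0.0000) + (1/5)(0.1690+0.0510) + (1/5)(0.3500+0.1690) + (1/5)(0.6370+0.3500) + (1/5)(1.0000+0.6370)
  = 0.0102 + 0.0440 + 0.1038 + 0.1974 + 0.3274 = 0.6828
G = 1 − 0.6828 = 0.3172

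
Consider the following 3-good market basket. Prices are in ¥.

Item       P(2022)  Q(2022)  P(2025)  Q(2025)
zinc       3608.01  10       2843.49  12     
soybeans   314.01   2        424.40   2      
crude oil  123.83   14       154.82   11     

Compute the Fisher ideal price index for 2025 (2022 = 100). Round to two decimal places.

Laspeyres component (base-period weights):
ΣP(2025)Q(2022) = 2843.49×10 + 424.40×2 + 154.82×14 = 28434.9 + 848.8 + 2167.48 = 31451.18
ΣP(2022)Q(2022) = 3608.01×10 + 314.01×2 + 123.83×14 = 36080.1 + 628.02 + 1733.62 = 38441.74
L = 31451.18 / 38441.74 × 100 = 81.8152
Paasche component (current-period weights):
ΣP(2025)Q(2025) = 2843.49×12 + 424.40×2 + 154.82×11 = 34121.88 + 848.8 + 1703.02 = 36673.7
ΣP(2022)Q(2025) = 3608.01×12 + 314.01×2 + 123.83×11 = 43296.12 + 628.02 + 1362.13 = 45286.27
P = 36673.7 / 45286.27 × 100 = 80.9819
Fisher = √(L × P) = √(81.8152 × 80.9819) = 81.3975

81.40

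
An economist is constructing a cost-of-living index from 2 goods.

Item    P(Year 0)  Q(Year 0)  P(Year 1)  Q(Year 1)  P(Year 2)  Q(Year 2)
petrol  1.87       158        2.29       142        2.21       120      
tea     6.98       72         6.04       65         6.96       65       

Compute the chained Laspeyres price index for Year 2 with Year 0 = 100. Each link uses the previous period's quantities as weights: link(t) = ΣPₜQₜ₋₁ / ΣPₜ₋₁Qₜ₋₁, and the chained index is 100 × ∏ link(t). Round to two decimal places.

Link Year 0→Year 1:
ΣP(Year 1)Q(Year 0) = 2.29×158 + 6.04×72 = 361.82 + 434.88 = 796.7
ΣP(Year 0)Q(Year 0) = 1.87×158 + 6.98×72 = 295.46 + 502.56 = 798.02
link = 796.7/798.02 = 0.998346
Link Year 1→Year 2:
ΣP(Year 2)Q(Year 1) = 2.21×142 + 6.96×65 = 313.82 + 452.4 = 766.22
ΣP(Year 1)Q(Year 1) = 2.29×142 + 6.04×65 = 325.18 + 392.6 = 717.78
link = 766.22/717.78 = 1.067486
Chained index = 100 × 0.998346 × 1.067486 = 106.5720

106.57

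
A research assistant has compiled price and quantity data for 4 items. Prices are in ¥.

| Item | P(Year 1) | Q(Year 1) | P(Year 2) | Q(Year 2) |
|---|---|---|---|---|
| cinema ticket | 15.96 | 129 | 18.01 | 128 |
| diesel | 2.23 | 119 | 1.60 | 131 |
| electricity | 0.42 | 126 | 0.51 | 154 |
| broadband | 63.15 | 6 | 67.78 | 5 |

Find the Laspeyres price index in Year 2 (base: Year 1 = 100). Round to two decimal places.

108.29

Laspeyres price index uses base-period quantities as weights.
ΣP(Year 2)·Q(Year 1) = 18.01×129 + 1.60×119 + 0.51×126 + 67.78×6 = 2323.29 + 190.4 + 64.26 + 406.68 = 2984.63
ΣP(Year 1)·Q(Year 1) = 15.96×129 + 2.23×119 + 0.42×126 + 63.15×6 = 2058.84 + 265.37 + 52.92 + 378.9 = 2756.03
Index = 2984.63 / 2756.03 × 100 = 108.2945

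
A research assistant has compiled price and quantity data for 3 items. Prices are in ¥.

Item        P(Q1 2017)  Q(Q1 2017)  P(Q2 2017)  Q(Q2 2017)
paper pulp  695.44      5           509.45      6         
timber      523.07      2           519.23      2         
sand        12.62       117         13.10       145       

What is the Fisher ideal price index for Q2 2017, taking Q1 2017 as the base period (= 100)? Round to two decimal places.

85.18

Laspeyres component (base-period weights):
ΣP(Q2 2017)Q(Q1 2017) = 509.45×5 + 519.23×2 + 13.10×117 = 2547.25 + 1038.46 + 1532.7 = 5118.41
ΣP(Q1 2017)Q(Q1 2017) = 695.44×5 + 523.07×2 + 12.62×117 = 3477.2 + 1046.14 + 1476.54 = 5999.88
L = 5118.41 / 5999.88 × 100 = 85.3085
Paasche component (current-period weights):
ΣP(Q2 2017)Q(Q2 2017) = 509.45×6 + 519.23×2 + 13.10×145 = 3056.7 + 1038.46 + 1899.5 = 5994.66
ΣP(Q1 2017)Q(Q2 2017) = 695.44×6 + 523.07×2 + 12.62×145 = 4172.64 + 1046.14 + 1829.9 = 7048.68
P = 5994.66 / 7048.68 × 100 = 85.0466
Fisher = √(L × P) = √(85.3085 × 85.0466) = 85.1774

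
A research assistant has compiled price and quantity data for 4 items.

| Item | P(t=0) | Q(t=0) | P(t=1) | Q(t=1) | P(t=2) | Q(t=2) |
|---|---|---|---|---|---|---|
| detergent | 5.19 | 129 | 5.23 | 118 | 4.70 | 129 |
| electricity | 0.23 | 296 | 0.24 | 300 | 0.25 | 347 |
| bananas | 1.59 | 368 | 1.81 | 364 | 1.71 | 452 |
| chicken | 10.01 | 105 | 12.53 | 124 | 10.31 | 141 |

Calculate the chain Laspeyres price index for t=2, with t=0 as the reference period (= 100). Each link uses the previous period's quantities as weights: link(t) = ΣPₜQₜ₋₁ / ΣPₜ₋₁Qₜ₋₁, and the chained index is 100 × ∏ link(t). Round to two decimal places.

100.20

Link t=0→t=1:
ΣP(t=1)Q(t=0) = 5.23×129 + 0.24×296 + 1.81×368 + 12.53×105 = 674.67 + 71.04 + 666.08 + 1315.65 = 2727.44
ΣP(t=0)Q(t=0) = 5.19×129 + 0.23×296 + 1.59×368 + 10.01×105 = 669.51 + 68.08 + 585.12 + 1051.05 = 2373.76
link = 2727.44/2373.76 = 1.148996
Link t=1→t=2:
ΣP(t=2)Q(t=1) = 4.70×118 + 0.25×300 + 1.71×364 + 10.31×124 = 554.6 + 75 + 622.44 + 1278.44 = 2530.48
ΣP(t=1)Q(t=1) = 5.23×118 + 0.24×300 + 1.81×364 + 12.53×124 = 617.14 + 72 + 658.84 + 1553.72 = 2901.7
link = 2530.48/2901.7 = 0.872068
Chained index = 100 × 1.148996 × 0.872068 = 100.2002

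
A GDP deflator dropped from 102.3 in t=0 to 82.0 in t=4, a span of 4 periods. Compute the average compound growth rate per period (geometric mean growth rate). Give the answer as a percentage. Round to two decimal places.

-5.38%

Growth factor = (82.0/102.3)^(1/4) = (0.801564)^(1/4) = 0.946204
Growth rate = 0.946204 − 1 = -0.053796 = -5.3796%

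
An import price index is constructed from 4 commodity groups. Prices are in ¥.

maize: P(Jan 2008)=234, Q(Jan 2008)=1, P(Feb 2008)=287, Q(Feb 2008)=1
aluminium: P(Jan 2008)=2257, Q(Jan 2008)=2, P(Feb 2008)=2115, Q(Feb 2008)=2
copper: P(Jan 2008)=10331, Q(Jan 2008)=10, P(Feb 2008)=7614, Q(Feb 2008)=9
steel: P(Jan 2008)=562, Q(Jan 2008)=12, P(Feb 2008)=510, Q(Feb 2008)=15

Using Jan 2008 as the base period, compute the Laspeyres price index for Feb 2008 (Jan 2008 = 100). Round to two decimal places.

75.59

Laspeyres price index uses base-period quantities as weights.
ΣP(Feb 2008)·Q(Jan 2008) = 287×1 + 2115×2 + 7614×10 + 510×12 = 287 + 4230 + 76140 + 6120 = 86777
ΣP(Jan 2008)·Q(Jan 2008) = 234×1 + 2257×2 + 10331×10 + 562×12 = 234 + 4514 + 103310 + 6744 = 114802
Index = 86777 / 114802 × 100 = 75.5884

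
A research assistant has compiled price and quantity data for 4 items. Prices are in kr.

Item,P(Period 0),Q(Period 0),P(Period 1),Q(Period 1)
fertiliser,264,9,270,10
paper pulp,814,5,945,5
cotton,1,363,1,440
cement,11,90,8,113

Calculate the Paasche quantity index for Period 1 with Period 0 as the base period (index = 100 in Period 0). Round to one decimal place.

106.4

Paasche quantity index uses current-period prices as weights.
ΣP(Period 1)·Q(Period 1) = 270×10 + 945×5 + 1×440 + 8×113 = 2700 + 4725 + 440 + 904 = 8769
ΣP(Period 1)·Q(Period 0) = 270×9 + 945×5 + 1×363 + 8×90 = 2430 + 4725 + 363 + 720 = 8238
Index = 8769 / 8238 × 100 = 106.4457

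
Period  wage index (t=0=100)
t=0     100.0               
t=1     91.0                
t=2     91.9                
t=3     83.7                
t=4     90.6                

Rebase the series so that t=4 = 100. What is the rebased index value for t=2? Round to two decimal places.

101.43

Rebased(t=2) = 91.9 / 90.6 × 100 = 101.4349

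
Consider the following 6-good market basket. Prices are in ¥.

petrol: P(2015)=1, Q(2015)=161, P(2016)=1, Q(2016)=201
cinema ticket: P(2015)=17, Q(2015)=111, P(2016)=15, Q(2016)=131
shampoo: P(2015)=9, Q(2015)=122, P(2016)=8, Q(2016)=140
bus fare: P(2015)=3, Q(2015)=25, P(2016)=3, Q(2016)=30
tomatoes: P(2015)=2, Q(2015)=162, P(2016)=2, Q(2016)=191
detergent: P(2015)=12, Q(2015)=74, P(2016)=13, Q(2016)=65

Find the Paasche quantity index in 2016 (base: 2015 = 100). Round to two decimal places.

Paasche quantity index uses current-period prices as weights.
ΣP(2016)·Q(2016) = 1×201 + 15×131 + 8×140 + 3×30 + 2×191 + 13×65 = 201 + 1965 + 1120 + 90 + 382 + 845 = 4603
ΣP(2016)·Q(2015) = 1×161 + 15×111 + 8×122 + 3×25 + 2×162 + 13×74 = 161 + 1665 + 976 + 75 + 324 + 962 = 4163
Index = 4603 / 4163 × 100 = 110.5693

110.57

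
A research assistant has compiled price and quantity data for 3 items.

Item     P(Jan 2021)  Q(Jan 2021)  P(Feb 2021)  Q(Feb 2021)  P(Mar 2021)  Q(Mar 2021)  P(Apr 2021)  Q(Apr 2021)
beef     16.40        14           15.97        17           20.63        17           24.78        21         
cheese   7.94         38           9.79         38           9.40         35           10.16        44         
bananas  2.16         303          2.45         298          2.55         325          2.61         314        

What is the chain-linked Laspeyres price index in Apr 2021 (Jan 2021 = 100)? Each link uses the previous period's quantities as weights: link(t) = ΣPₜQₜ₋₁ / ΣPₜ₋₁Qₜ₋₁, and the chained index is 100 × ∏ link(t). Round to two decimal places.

129.89

Link Jan 2021→Feb 2021:
ΣP(Feb 2021)Q(Jan 2021) = 15.97×14 + 9.79×38 + 2.45×303 = 223.58 + 372.02 + 742.35 = 1337.95
ΣP(Jan 2021)Q(Jan 2021) = 16.40×14 + 7.94×38 + 2.16×303 = 229.6 + 301.72 + 654.48 = 1185.8
link = 1337.95/1185.8 = 1.128310
Link Feb 2021→Mar 2021:
ΣP(Mar 2021)Q(Feb 2021) = 20.63×17 + 9.40×38 + 2.55×298 = 350.71 + 357.2 + 759.9 = 1467.81
ΣP(Feb 2021)Q(Feb 2021) = 15.97×17 + 9.79×38 + 2.45×298 = 271.49 + 372.02 + 730.1 = 1373.61
link = 1467.81/1373.61 = 1.068578
Link Mar 2021→Apr 2021:
ΣP(Apr 2021)Q(Mar 2021) = 24.78×17 + 10.16×35 + 2.61×325 = 421.26 + 355.6 + 848.25 = 1625.11
ΣP(Mar 2021)Q(Mar 2021) = 20.63×17 + 9.40×35 + 2.55×325 = 350.71 + 329 + 828.75 = 1508.46
link = 1625.11/1508.46 = 1.077331
Chained index = 100 × 1.128310 × 1.068578 × 1.077331 = 129.8924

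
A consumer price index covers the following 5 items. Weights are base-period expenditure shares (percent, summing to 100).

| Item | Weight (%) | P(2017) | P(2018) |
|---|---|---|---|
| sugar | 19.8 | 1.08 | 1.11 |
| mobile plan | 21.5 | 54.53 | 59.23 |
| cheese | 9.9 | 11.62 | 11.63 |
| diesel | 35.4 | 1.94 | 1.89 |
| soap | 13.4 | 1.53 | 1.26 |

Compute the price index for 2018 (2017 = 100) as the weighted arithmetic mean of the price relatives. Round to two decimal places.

sugar: 19.8 × (1.11/1.08) = 19.8 × 1.027778 = 20.3500
mobile plan: 21.5 × (59.23/54.53) = 21.5 × 1.086191 = 23.3531
cheese: 9.9 × (11.63/11.62) = 9.9 × 1.000861 = 9.9085
diesel: 35.4 × (1.89/1.94) = 35.4 × 0.974227 = 34.4876
soap: 13.4 × (1.26/1.53) = 13.4 × 0.823529 = 11.0353
Index = Σ wᵢ·(p₁ᵢ/p₀ᵢ) = 20.3500 + 23.3531 + 9.9085 + 34.4876 + 11.0353 = 99.1346

99.13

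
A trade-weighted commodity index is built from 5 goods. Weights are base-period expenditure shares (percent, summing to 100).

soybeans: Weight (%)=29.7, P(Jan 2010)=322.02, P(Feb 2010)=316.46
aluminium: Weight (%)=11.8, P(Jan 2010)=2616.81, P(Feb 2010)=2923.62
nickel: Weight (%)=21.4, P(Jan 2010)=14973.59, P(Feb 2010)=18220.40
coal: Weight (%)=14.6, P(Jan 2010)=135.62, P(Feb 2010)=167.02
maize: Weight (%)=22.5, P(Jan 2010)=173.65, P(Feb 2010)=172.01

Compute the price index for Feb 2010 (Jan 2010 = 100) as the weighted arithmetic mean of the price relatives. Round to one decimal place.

soybeans: 29.7 × (316.46/322.02) = 29.7 × 0.982734 = 29.1872
aluminium: 11.8 × (2923.62/2616.81) = 11.8 × 1.117246 = 13.1835
nickel: 21.4 × (18220.40/14973.59) = 21.4 × 1.216836 = 26.0403
coal: 14.6 × (167.02/135.62) = 14.6 × 1.231529 = 17.9803
maize: 22.5 × (172.01/173.65) = 22.5 × 0.990556 = 22.2875
Index = Σ wᵢ·(p₁ᵢ/p₀ᵢ) = 29.1872 + 13.1835 + 26.0403 + 17.9803 + 22.2875 = 108.6788

108.7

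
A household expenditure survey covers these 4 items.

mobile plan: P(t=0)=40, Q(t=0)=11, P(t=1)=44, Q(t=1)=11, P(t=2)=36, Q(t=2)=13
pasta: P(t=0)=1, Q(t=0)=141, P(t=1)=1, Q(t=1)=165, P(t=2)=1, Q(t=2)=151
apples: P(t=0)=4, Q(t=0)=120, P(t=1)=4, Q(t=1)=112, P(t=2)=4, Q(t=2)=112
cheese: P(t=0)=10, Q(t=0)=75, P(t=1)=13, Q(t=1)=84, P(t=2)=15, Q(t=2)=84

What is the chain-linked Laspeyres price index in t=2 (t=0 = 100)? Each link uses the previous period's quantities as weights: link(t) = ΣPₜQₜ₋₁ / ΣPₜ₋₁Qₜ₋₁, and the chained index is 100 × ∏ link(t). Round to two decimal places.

Link t=0→t=1:
ΣP(t=1)Q(t=0) = 44×11 + 1×141 + 4×120 + 13×75 = 484 + 141 + 480 + 975 = 2080
ΣP(t=0)Q(t=0) = 40×11 + 1×141 + 4×120 + 10×75 = 440 + 141 + 480 + 750 = 1811
link = 2080/1811 = 1.148537
Link t=1→t=2:
ΣP(t=2)Q(t=1) = 36×11 + 1×165 + 4×112 + 15×84 = 396 + 165 + 448 + 1260 = 2269
ΣP(t=1)Q(t=1) = 44×11 + 1×165 + 4×112 + 13×84 = 484 + 165 + 448 + 1092 = 2189
link = 2269/2189 = 1.036546
Chained index = 100 × 1.148537 × 1.036546 = 119.0512

119.05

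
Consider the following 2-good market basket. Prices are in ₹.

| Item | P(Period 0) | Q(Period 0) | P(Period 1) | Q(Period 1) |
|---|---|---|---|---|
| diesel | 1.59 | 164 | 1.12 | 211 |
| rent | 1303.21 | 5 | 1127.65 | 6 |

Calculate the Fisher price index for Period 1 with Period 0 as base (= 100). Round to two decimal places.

Laspeyres component (base-period weights):
ΣP(Period 1)Q(Period 0) = 1.12×164 + 1127.65×5 = 183.68 + 5638.25 = 5821.93
ΣP(Period 0)Q(Period 0) = 1.59×164 + 1303.21×5 = 260.76 + 6516.05 = 6776.81
L = 5821.93 / 6776.81 × 100 = 85.9096
Paasche component (current-period weights):
ΣP(Period 1)Q(Period 1) = 1.12×211 + 1127.65×6 = 236.32 + 6765.9 = 7002.22
ΣP(Period 0)Q(Period 1) = 1.59×211 + 1303.21×6 = 335.49 + 7819.26 = 8154.75
P = 7002.22 / 8154.75 × 100 = 85.8668
Fisher = √(L × P) = √(85.9096 × 85.8668) = 85.8882

85.89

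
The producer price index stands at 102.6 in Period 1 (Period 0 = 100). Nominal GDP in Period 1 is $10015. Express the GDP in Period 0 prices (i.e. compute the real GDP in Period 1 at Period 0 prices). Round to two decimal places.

9761.21

Real = Nominal ÷ (Index/100) = 10015 ÷ (102.6/100)
     = 10015 ÷ 1.026 = 9761.2086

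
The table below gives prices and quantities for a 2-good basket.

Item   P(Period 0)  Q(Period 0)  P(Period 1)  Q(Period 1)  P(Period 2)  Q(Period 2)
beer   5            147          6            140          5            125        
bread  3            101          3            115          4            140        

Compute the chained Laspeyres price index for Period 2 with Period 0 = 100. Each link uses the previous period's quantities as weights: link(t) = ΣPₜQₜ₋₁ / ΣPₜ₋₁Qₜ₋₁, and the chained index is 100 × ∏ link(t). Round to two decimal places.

111.75

Link Period 0→Period 1:
ΣP(Period 1)Q(Period 0) = 6×147 + 3×101 = 882 + 303 = 1185
ΣP(Period 0)Q(Period 0) = 5×147 + 3×101 = 735 + 303 = 1038
link = 1185/1038 = 1.141618
Link Period 1→Period 2:
ΣP(Period 2)Q(Period 1) = 5×140 + 4×115 = 700 + 460 = 1160
ΣP(Period 1)Q(Period 1) = 6×140 + 3×115 = 840 + 345 = 1185
link = 1160/1185 = 0.978903
Chained index = 100 × 1.141618 × 0.978903 = 111.7534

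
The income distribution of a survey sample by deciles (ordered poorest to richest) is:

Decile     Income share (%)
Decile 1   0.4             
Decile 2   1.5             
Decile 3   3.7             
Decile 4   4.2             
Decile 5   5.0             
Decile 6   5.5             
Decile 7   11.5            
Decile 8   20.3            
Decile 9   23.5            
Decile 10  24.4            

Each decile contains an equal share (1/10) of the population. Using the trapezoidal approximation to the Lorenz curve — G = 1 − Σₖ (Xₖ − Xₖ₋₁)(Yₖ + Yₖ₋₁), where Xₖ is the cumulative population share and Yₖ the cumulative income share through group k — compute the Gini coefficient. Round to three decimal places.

0.475

Cumulative income shares Yₖ: 0.0040, 0.0190, 0.0560, 0.0980, 0.1480, 0.2030, 0.3180, 0.5210, 0.7560, 1.0000
Σ (Xₖ−Xₖ₋₁)(Yₖ+Yₖ₋₁) = (1/10)(0.0040+0.0000) + (1/10)(0.0190+0.0040) + (1/10)(0.0560+0.0190) + (1/10)(0.0980+0.0560) + (1/10)(0.1480+0.0980) + (1/10)(0.2030+0.1480) + (1/10)(0.3180+0.2030) + (1/10)(0.5210+0.3180) + (1/10)(0.7560+0.5210) + (1/10)(1.0000+0.7560)
  = 0.0004 + 0.0023 + 0.0075 + 0.0154 + 0.0246 + 0.0351 + 0.0521 + 0.0839 + 0.1277 + 0.1756 = 0.5246
G = 1 − 0.5246 = 0.4754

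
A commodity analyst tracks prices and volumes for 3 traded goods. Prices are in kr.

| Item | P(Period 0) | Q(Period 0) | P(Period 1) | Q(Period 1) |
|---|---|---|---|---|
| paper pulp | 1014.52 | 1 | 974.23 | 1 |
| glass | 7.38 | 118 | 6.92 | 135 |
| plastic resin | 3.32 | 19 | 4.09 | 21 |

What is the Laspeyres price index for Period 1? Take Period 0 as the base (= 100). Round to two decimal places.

95.90

Laspeyres price index uses base-period quantities as weights.
ΣP(Period 1)·Q(Period 0) = 974.23×1 + 6.92×118 + 4.09×19 = 974.23 + 816.56 + 77.71 = 1868.5
ΣP(Period 0)·Q(Period 0) = 1014.52×1 + 7.38×118 + 3.32×19 = 1014.52 + 870.84 + 63.08 = 1948.44
Index = 1868.5 / 1948.44 × 100 = 95.8972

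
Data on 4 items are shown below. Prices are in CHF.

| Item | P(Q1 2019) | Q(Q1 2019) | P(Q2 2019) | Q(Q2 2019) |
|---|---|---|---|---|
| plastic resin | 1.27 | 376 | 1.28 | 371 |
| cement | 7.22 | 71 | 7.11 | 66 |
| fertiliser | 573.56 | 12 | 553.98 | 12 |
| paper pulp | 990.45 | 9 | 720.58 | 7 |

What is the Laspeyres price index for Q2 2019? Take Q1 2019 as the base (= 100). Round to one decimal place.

84.1

Laspeyres price index uses base-period quantities as weights.
ΣP(Q2 2019)·Q(Q1 2019) = 1.28×376 + 7.11×71 + 553.98×12 + 720.58×9 = 481.28 + 504.81 + 6647.76 + 6485.22 = 14119.07
ΣP(Q1 2019)·Q(Q1 2019) = 1.27×376 + 7.22×71 + 573.56×12 + 990.45×9 = 477.52 + 512.62 + 6882.72 + 8914.05 = 16786.91
Index = 14119.07 / 16786.91 × 100 = 84.1076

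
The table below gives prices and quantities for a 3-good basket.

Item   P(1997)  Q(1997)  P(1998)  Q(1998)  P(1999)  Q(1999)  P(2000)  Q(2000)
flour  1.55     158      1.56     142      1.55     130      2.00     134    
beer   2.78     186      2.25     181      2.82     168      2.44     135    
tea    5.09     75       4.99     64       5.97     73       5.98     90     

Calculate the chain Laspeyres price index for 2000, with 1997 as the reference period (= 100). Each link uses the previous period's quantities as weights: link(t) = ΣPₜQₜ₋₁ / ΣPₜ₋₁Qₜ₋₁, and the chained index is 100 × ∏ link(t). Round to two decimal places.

106.18

Link 1997→1998:
ΣP(1998)Q(1997) = 1.56×158 + 2.25×186 + 4.99×75 = 246.48 + 418.5 + 374.25 = 1039.23
ΣP(1997)Q(1997) = 1.55×158 + 2.78×186 + 5.09×75 = 244.9 + 517.08 + 381.75 = 1143.73
link = 1039.23/1143.73 = 0.908632
Link 1998→1999:
ΣP(1999)Q(1998) = 1.55×142 + 2.82×181 + 5.97×64 = 220.1 + 510.42 + 382.08 = 1112.6
ΣP(1998)Q(1998) = 1.56×142 + 2.25×181 + 4.99×64 = 221.52 + 407.25 + 319.36 = 948.13
link = 1112.6/948.13 = 1.173468
Link 1999→2000:
ΣP(2000)Q(1999) = 2.00×130 + 2.44×168 + 5.98×73 = 260 + 409.92 + 436.54 = 1106.46
ΣP(1999)Q(1999) = 1.55×130 + 2.82×168 + 5.97×73 = 201.5 + 473.76 + 435.81 = 1111.07
link = 1106.46/1111.07 = 0.995851
Chained index = 100 × 0.908632 × 1.173468 × 0.995851 = 106.1827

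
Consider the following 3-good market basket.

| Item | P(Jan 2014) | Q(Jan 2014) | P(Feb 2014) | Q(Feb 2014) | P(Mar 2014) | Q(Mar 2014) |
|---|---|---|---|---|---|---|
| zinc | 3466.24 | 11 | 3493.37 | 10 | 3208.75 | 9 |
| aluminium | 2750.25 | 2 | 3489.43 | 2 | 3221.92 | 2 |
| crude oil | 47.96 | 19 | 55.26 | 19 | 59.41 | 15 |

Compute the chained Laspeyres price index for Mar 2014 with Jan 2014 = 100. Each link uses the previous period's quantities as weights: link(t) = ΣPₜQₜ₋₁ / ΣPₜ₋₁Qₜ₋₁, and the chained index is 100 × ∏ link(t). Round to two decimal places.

Link Jan 2014→Feb 2014:
ΣP(Feb 2014)Q(Jan 2014) = 3493.37×11 + 3489.43×2 + 55.26×19 = 38427.07 + 6978.86 + 1049.94 = 46455.87
ΣP(Jan 2014)Q(Jan 2014) = 3466.24×11 + 2750.25×2 + 47.96×19 = 38128.64 + 5500.5 + 911.24 = 44540.38
link = 46455.87/44540.38 = 1.043006
Link Feb 2014→Mar 2014:
ΣP(Mar 2014)Q(Feb 2014) = 3208.75×10 + 3221.92×2 + 59.41×19 = 32087.5 + 6443.84 + 1128.79 = 39660.13
ΣP(Feb 2014)Q(Feb 2014) = 3493.37×10 + 3489.43×2 + 55.26×19 = 34933.7 + 6978.86 + 1049.94 = 42962.5
link = 39660.13/42962.5 = 0.923134
Chained index = 100 × 1.043006 × 0.923134 = 96.2834

96.28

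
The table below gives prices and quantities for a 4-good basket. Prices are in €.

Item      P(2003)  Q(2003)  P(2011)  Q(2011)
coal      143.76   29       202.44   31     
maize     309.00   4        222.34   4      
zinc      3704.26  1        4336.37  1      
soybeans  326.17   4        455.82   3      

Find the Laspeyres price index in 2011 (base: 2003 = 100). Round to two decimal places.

124.06

Laspeyres price index uses base-period quantities as weights.
ΣP(2011)·Q(2003) = 202.44×29 + 222.34×4 + 4336.37×1 + 455.82×4 = 5870.76 + 889.36 + 4336.37 + 1823.28 = 12919.77
ΣP(2003)·Q(2003) = 143.76×29 + 309.00×4 + 3704.26×1 + 326.17×4 = 4169.04 + 1236 + 3704.26 + 1304.68 = 10413.98
Index = 12919.77 / 10413.98 × 100 = 124.0618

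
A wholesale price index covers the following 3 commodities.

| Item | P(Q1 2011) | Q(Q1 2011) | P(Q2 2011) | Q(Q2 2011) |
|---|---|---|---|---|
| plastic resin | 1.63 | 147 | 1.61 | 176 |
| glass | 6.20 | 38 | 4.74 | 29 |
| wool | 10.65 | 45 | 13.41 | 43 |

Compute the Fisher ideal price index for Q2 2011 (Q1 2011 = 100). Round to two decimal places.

Laspeyres component (base-period weights):
ΣP(Q2 2011)Q(Q1 2011) = 1.61×147 + 4.74×38 + 13.41×45 = 236.67 + 180.12 + 603.45 = 1020.24
ΣP(Q1 2011)Q(Q1 2011) = 1.63×147 + 6.20×38 + 10.65×45 = 239.61 + 235.6 + 479.25 = 954.46
L = 1020.24 / 954.46 × 100 = 106.8919
Paasche component (current-period weights):
ΣP(Q2 2011)Q(Q2 2011) = 1.61×176 + 4.74×29 + 13.41×43 = 283.36 + 137.46 + 576.63 = 997.45
ΣP(Q1 2011)Q(Q2 2011) = 1.63×176 + 6.20×29 + 10.65×43 = 286.88 + 179.8 + 457.95 = 924.63
P = 997.45 / 924.63 × 100 = 107.8756
Fisher = √(L × P) = √(106.8919 × 107.8756) = 107.3826

107.38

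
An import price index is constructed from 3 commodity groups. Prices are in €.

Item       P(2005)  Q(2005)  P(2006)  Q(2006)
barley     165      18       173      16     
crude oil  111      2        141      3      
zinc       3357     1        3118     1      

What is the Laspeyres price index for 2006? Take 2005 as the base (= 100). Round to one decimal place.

99.5

Laspeyres price index uses base-period quantities as weights.
ΣP(2006)·Q(2005) = 173×18 + 141×2 + 3118×1 = 3114 + 282 + 3118 = 6514
ΣP(2005)·Q(2005) = 165×18 + 111×2 + 3357×1 = 2970 + 222 + 3357 = 6549
Index = 6514 / 6549 × 100 = 99.4656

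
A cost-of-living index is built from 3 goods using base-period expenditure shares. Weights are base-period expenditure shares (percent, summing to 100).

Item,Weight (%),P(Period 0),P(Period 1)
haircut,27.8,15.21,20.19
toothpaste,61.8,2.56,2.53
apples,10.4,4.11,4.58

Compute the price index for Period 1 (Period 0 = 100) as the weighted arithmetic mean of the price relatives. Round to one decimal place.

haircut: 27.8 × (20.19/15.21) = 27.8 × 1.327416 = 36.9022
toothpaste: 61.8 × (2.53/2.56) = 61.8 × 0.988281 = 61.0758
apples: 10.4 × (4.58/4.11) = 10.4 × 1.114355 = 11.5893
Index = Σ wᵢ·(p₁ᵢ/p₀ᵢ) = 36.9022 + 61.0758 + 11.5893 = 109.5672

109.6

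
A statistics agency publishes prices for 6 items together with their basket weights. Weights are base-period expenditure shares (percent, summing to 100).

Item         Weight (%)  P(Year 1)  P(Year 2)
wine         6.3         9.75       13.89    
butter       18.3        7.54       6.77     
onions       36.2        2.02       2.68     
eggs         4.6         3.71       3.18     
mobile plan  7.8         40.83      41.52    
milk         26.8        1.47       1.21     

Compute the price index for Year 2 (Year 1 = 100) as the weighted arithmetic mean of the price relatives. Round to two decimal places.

wine: 6.3 × (13.89/9.75) = 6.3 × 1.424615 = 8.9751
butter: 18.3 × (6.77/7.54) = 18.3 × 0.897878 = 16.4312
onions: 36.2 × (2.68/2.02) = 36.2 × 1.326733 = 48.0277
eggs: 4.6 × (3.18/3.71) = 4.6 × 0.857143 = 3.9429
mobile plan: 7.8 × (41.52/40.83) = 7.8 × 1.016899 = 7.9318
milk: 26.8 × (1.21/1.47) = 26.8 × 0.823129 = 22.0599
Index = Σ wᵢ·(p₁ᵢ/p₀ᵢ) = 8.9751 + 16.4312 + 48.0277 + 3.9429 + 7.9318 + 22.0599 = 107.3685

107.37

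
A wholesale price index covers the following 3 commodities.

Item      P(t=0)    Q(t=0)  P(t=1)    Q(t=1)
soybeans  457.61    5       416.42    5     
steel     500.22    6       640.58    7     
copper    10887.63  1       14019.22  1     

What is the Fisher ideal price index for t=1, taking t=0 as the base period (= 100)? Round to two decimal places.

Laspeyres component (base-period weights):
ΣP(t=1)Q(t=0) = 416.42×5 + 640.58×6 + 14019.22×1 = 2082.1 + 3843.48 + 14019.22 = 19944.8
ΣP(t=0)Q(t=0) = 457.61×5 + 500.22×6 + 10887.63×1 = 2288.05 + 3001.32 + 10887.63 = 16177
L = 19944.8 / 16177 × 100 = 123.2911
Paasche component (current-period weights):
ΣP(t=1)Q(t=1) = 416.42×5 + 640.58×7 + 14019.22×1 = 2082.1 + 4484.06 + 14019.22 = 20585.38
ΣP(t=0)Q(t=1) = 457.61×5 + 500.22×7 + 10887.63×1 = 2288.05 + 3501.54 + 10887.63 = 16677.22
P = 20585.38 / 16677.22 × 100 = 123.4341
Fisher = √(L × P) = √(123.2911 × 123.4341) = 123.3626

123.36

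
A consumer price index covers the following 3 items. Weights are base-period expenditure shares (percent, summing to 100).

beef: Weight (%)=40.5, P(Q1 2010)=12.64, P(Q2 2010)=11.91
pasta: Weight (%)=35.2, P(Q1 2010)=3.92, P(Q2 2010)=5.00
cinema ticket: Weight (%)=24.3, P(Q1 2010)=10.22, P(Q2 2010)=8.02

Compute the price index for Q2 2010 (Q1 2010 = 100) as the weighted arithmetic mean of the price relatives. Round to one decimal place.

beef: 40.5 × (11.91/12.64) = 40.5 × 0.942247 = 38.1610
pasta: 35.2 × (5.00/3.92) = 35.2 × 1.275510 = 44.8980
cinema ticket: 24.3 × (8.02/10.22) = 24.3 × 0.784736 = 19.0691
Index = Σ wᵢ·(p₁ᵢ/p₀ᵢ) = 38.1610 + 44.8980 + 19.0691 = 102.1280

102.1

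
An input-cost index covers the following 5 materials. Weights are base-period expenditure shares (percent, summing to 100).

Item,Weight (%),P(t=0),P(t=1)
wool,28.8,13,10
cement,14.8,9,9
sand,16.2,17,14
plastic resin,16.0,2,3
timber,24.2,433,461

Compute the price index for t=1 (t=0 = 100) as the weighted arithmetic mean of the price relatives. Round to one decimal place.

100.1

wool: 28.8 × (10/13) = 28.8 × 0.769231 = 22.1538
cement: 14.8 × (9/9) = 14.8 × 1.000000 = 14.8000
sand: 16.2 × (14/17) = 16.2 × 0.823529 = 13.3412
plastic resin: 16.0 × (3/2) = 16.0 × 1.500000 = 24.0000
timber: 24.2 × (461/433) = 24.2 × 1.064665 = 25.7649
Index = Σ wᵢ·(p₁ᵢ/p₀ᵢ) = 22.1538 + 14.8000 + 13.3412 + 24.0000 + 25.7649 = 100.0599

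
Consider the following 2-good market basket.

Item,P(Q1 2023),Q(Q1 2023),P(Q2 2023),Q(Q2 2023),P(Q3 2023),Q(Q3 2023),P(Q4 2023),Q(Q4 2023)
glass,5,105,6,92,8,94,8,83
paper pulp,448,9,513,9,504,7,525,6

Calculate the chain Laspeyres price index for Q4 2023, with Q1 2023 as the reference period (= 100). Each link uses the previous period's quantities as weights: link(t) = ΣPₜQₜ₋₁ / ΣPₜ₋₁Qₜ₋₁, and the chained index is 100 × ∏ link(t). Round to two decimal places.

Link Q1 2023→Q2 2023:
ΣP(Q2 2023)Q(Q1 2023) = 6×105 + 513×9 = 630 + 4617 = 5247
ΣP(Q1 2023)Q(Q1 2023) = 5×105 + 448×9 = 525 + 4032 = 4557
link = 5247/4557 = 1.151415
Link Q2 2023→Q3 2023:
ΣP(Q3 2023)Q(Q2 2023) = 8×92 + 504×9 = 736 + 4536 = 5272
ΣP(Q2 2023)Q(Q2 2023) = 6×92 + 513×9 = 552 + 4617 = 5169
link = 5272/5169 = 1.019926
Link Q3 2023→Q4 2023:
ΣP(Q4 2023)Q(Q3 2023) = 8×94 + 525×7 = 752 + 3675 = 4427
ΣP(Q3 2023)Q(Q3 2023) = 8×94 + 504×7 = 752 + 3528 = 4280
link = 4427/4280 = 1.034346
Chained index = 100 × 1.151415 × 1.019926 × 1.034346 = 121.4693

121.47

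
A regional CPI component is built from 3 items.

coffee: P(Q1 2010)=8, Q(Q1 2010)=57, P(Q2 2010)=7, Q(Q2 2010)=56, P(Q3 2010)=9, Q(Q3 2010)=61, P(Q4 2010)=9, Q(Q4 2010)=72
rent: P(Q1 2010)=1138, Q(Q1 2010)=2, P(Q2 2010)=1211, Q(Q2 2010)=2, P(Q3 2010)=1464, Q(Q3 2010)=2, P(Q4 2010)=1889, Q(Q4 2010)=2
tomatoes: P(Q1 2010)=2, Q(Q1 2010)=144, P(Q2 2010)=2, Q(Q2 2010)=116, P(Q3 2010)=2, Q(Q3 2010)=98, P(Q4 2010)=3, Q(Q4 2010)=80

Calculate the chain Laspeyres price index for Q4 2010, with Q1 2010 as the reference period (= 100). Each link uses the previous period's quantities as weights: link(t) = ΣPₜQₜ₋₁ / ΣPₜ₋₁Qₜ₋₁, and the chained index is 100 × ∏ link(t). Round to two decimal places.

155.80

Link Q1 2010→Q2 2010:
ΣP(Q2 2010)Q(Q1 2010) = 7×57 + 1211×2 + 2×144 = 399 + 2422 + 288 = 3109
ΣP(Q1 2010)Q(Q1 2010) = 8×57 + 1138×2 + 2×144 = 456 + 2276 + 288 = 3020
link = 3109/3020 = 1.029470
Link Q2 2010→Q3 2010:
ΣP(Q3 2010)Q(Q2 2010) = 9×56 + 1464×2 + 2×116 = 504 + 2928 + 232 = 3664
ΣP(Q2 2010)Q(Q2 2010) = 7×56 + 1211×2 + 2×116 = 392 + 2422 + 232 = 3046
link = 3664/3046 = 1.202889
Link Q3 2010→Q4 2010:
ΣP(Q4 2010)Q(Q3 2010) = 9×61 + 1889×2 + 3×98 = 549 + 3778 + 294 = 4621
ΣP(Q3 2010)Q(Q3 2010) = 9×61 + 1464×2 + 2×98 = 549 + 2928 + 196 = 3673
link = 4621/3673 = 1.258100
Chained index = 100 × 1.029470 × 1.202889 × 1.258100 = 155.7953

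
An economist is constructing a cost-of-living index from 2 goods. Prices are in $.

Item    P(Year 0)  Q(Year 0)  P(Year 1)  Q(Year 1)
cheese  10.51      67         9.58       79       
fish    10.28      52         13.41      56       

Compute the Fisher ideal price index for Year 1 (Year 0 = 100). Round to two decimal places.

107.67

Laspeyres component (base-period weights):
ΣP(Year 1)Q(Year 0) = 9.58×67 + 13.41×52 = 641.86 + 697.32 = 1339.18
ΣP(Year 0)Q(Year 0) = 10.51×67 + 10.28×52 = 704.17 + 534.56 = 1238.73
L = 1339.18 / 1238.73 × 100 = 108.1091
Paasche component (current-period weights):
ΣP(Year 1)Q(Year 1) = 9.58×79 + 13.41×56 = 756.82 + 750.96 = 1507.78
ΣP(Year 0)Q(Year 1) = 10.51×79 + 10.28×56 = 830.29 + 575.68 = 1405.97
P = 1507.78 / 1405.97 × 100 = 107.2413
Fisher = √(L × P) = √(108.1091 × 107.2413) = 107.6743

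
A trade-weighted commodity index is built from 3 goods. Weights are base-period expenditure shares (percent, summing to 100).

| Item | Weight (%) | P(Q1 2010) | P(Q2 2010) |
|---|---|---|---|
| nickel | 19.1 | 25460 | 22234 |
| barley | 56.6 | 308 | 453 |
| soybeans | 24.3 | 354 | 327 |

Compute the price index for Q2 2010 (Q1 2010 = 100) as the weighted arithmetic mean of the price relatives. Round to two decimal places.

nickel: 19.1 × (22234/25460) = 19.1 × 0.873291 = 16.6799
barley: 56.6 × (453/308) = 56.6 × 1.470779 = 83.2461
soybeans: 24.3 × (327/354) = 24.3 × 0.923729 = 22.4466
Index = Σ wᵢ·(p₁ᵢ/p₀ᵢ) = 16.6799 + 83.2461 + 22.4466 = 122.3726

122.37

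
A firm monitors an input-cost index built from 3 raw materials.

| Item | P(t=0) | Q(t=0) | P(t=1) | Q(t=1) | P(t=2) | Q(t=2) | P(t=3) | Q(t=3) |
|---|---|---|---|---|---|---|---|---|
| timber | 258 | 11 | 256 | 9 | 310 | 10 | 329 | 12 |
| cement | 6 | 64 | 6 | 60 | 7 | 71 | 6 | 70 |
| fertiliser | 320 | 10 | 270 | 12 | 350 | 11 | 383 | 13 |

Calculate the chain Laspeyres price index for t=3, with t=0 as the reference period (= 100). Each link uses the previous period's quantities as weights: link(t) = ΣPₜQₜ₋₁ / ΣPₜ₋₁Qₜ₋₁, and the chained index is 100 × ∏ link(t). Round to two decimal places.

Link t=0→t=1:
ΣP(t=1)Q(t=0) = 256×11 + 6×64 + 270×10 = 2816 + 384 + 2700 = 5900
ΣP(t=0)Q(t=0) = 258×11 + 6×64 + 320×10 = 2838 + 384 + 3200 = 6422
link = 5900/6422 = 0.918717
Link t=1→t=2:
ΣP(t=2)Q(t=1) = 310×9 + 7×60 + 350×12 = 2790 + 420 + 4200 = 7410
ΣP(t=1)Q(t=1) = 256×9 + 6×60 + 270×12 = 2304 + 360 + 3240 = 5904
link = 7410/5904 = 1.255081
Link t=2→t=3:
ΣP(t=3)Q(t=2) = 329×10 + 6×71 + 383×11 = 3290 + 426 + 4213 = 7929
ΣP(t=2)Q(t=2) = 310×10 + 7×71 + 350×11 = 3100 + 497 + 3850 = 7447
link = 7929/7447 = 1.064724
Chained index = 100 × 0.918717 × 1.255081 × 1.064724 = 122.7695

122.77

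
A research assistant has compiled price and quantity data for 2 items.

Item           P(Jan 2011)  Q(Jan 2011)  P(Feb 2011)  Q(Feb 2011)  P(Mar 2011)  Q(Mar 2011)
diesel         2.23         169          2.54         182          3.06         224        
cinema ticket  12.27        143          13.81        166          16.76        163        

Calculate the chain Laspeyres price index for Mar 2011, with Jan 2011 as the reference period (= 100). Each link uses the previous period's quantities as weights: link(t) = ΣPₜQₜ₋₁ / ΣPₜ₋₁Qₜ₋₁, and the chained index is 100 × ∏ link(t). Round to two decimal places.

Link Jan 2011→Feb 2011:
ΣP(Feb 2011)Q(Jan 2011) = 2.54×169 + 13.81×143 = 429.26 + 1974.83 = 2404.09
ΣP(Jan 2011)Q(Jan 2011) = 2.23×169 + 12.27×143 = 376.87 + 1754.61 = 2131.48
link = 2404.09/2131.48 = 1.127897
Link Feb 2011→Mar 2011:
ΣP(Mar 2011)Q(Feb 2011) = 3.06×182 + 16.76×166 = 556.92 + 2782.16 = 3339.08
ΣP(Feb 2011)Q(Feb 2011) = 2.54×182 + 13.81×166 = 462.28 + 2292.46 = 2754.74
link = 3339.08/2754.74 = 1.212122
Chained index = 100 × 1.127897 × 1.212122 = 136.7148

136.71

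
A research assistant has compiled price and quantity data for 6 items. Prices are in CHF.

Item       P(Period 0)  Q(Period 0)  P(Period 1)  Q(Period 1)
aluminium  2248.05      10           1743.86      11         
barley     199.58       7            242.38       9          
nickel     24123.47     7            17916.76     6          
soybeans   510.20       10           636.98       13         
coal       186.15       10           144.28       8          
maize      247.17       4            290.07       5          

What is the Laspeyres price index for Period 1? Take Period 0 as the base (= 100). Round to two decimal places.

Laspeyres price index uses base-period quantities as weights.
ΣP(Period 1)·Q(Period 0) = 1743.86×10 + 242.38×7 + 17916.76×7 + 636.98×10 + 144.28×10 + 290.07×4 = 17438.6 + 1696.66 + 125417.32 + 6369.8 + 1442.8 + 1160.28 = 153525.46
ΣP(Period 0)·Q(Period 0) = 2248.05×10 + 199.58×7 + 24123.47×7 + 510.20×10 + 186.15×10 + 247.17×4 = 22480.5 + 1397.06 + 168864.29 + 5102 + 1861.5 + 988.68 = 200694.03
Index = 153525.46 / 200694.03 × 100 = 76.4973

76.50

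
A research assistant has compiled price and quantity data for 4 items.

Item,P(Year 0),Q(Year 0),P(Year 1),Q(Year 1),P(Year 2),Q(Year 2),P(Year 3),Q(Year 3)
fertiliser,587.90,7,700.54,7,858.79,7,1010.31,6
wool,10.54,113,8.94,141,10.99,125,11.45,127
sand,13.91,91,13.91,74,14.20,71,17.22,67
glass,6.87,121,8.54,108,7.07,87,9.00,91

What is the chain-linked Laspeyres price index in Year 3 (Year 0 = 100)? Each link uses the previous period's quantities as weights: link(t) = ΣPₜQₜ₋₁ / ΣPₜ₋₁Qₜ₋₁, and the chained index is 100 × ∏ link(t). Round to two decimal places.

Link Year 0→Year 1:
ΣP(Year 1)Q(Year 0) = 700.54×7 + 8.94×113 + 13.91×91 + 8.54×121 = 4903.78 + 1010.22 + 1265.81 + 1033.34 = 8213.15
ΣP(Year 0)Q(Year 0) = 587.90×7 + 10.54×113 + 13.91×91 + 6.87×121 = 4115.3 + 1191.02 + 1265.81 + 831.27 = 7403.4
link = 8213.15/7403.4 = 1.109375
Link Year 1→Year 2:
ΣP(Year 2)Q(Year 1) = 858.79×7 + 10.99×141 + 14.20×74 + 7.07×108 = 6011.53 + 1549.59 + 1050.8 + 763.56 = 9375.48
ΣP(Year 1)Q(Year 1) = 700.54×7 + 8.94×141 + 13.91×74 + 8.54×108 = 4903.78 + 1260.54 + 1029.34 + 922.32 = 8115.98
link = 9375.48/8115.98 = 1.155188
Link Year 2→Year 3:
ΣP(Year 3)Q(Year 2) = 1010.31×7 + 11.45×125 + 17.22×71 + 9.00×87 = 7072.17 + 1431.25 + 1222.62 + 783 = 10509.04
ΣP(Year 2)Q(Year 2) = 858.79×7 + 10.99×125 + 14.20×71 + 7.07×87 = 6011.53 + 1373.75 + 1008.2 + 615.09 = 9008.57
link = 10509.04/9008.57 = 1.166560
Chained index = 100 × 1.109375 × 1.155188 × 1.166560 = 149.4990

149.50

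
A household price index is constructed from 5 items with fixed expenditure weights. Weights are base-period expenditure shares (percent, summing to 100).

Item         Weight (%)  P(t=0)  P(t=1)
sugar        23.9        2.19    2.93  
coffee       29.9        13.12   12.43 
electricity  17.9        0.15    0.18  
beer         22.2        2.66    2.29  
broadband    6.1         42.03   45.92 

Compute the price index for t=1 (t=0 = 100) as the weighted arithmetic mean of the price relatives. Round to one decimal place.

sugar: 23.9 × (2.93/2.19) = 23.9 × 1.337900 = 31.9758
coffee: 29.9 × (12.43/13.12) = 29.9 × 0.947409 = 28.3275
electricity: 17.9 × (0.18/0.15) = 17.9 × 1.200000 = 21.4800
beer: 22.2 × (2.29/2.66) = 22.2 × 0.860902 = 19.1120
broadband: 6.1 × (45.92/42.03) = 6.1 × 1.092553 = 6.6646
Index = Σ wᵢ·(p₁ᵢ/p₀ᵢ) = 31.9758 + 28.3275 + 21.4800 + 19.1120 + 6.6646 = 107.5599

107.6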